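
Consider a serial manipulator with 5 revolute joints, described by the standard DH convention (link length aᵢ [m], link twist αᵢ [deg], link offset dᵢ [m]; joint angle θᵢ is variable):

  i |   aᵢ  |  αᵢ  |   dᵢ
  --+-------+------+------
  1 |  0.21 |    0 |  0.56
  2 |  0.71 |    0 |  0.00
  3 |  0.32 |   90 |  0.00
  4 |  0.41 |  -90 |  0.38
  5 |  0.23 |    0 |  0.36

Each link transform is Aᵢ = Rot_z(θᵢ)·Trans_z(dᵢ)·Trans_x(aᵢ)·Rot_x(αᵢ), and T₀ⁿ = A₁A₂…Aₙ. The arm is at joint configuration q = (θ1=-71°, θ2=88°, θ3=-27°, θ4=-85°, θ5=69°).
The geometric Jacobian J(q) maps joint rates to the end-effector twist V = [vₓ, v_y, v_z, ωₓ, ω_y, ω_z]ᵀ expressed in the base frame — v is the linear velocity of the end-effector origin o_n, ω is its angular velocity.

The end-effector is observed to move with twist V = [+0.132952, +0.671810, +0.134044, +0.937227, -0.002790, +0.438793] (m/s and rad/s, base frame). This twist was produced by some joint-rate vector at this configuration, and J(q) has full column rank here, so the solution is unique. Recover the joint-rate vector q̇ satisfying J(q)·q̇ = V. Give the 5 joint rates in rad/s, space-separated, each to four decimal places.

0.9520 -0.5520 -0.0420 -0.1600 0.9270

o_n = [1.4292, -0.2790, 0.1008]
J₁: ẑ×o_n = [0.2790, 1.4292, -0.0000], ω = ẑ
J2: z=[0.0000, 0.0000, 1.0000] o=[0.0684, -0.1986, 0.5600] → [0.0805, 1.3609, -0.0000, 0.0000, 0.0000, 1.0000]
J3: z=[0.0000, 0.0000, 1.0000] o=[0.7473, 0.0090, 0.5600] → [0.2881, 0.6819, -0.0000, 0.0000, 0.0000, 1.0000]
J4: z=[-0.1736, -0.9848, 0.0000] o=[1.0625, -0.0465, 0.5600] → [0.4522, -0.0797, 0.4015, -0.1736, -0.9848, 0.0000]
J5: z=[0.9811, -0.1730, 0.0872] o=[1.0317, -0.4270, 0.1516] → [-0.0041, 0.0844, 0.2139, 0.9811, -0.1730, 0.0872]
q̇ = J⁺·V = [0.9520, -0.5520, -0.0420, -0.1600, 0.9270]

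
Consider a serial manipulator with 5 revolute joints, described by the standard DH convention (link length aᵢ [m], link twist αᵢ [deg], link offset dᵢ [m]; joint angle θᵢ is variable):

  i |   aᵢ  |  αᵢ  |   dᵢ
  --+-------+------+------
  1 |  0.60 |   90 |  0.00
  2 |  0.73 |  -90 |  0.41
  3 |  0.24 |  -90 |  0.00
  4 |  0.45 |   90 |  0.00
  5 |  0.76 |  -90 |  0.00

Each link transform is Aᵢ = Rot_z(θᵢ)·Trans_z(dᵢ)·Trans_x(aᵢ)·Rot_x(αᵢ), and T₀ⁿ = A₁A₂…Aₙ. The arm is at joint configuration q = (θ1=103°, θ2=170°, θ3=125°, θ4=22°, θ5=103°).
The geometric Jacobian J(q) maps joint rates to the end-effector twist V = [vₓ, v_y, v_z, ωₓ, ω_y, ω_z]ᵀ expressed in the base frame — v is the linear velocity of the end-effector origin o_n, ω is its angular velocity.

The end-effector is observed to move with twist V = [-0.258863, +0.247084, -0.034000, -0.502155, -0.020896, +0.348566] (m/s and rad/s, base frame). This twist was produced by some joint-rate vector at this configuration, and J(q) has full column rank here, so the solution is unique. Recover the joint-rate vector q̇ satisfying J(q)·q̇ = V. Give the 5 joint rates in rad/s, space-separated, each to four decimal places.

0.3000 -0.6530 0.1410 0.1590 -0.2210

o_n = [0.2402, 0.8543, 0.0747]
J₁: ẑ×o_n = [-0.8543, 0.2402, 0.0000], ω = ẑ
J2: z=[0.9744, 0.2250, 0.0000] o=[-0.1350, 0.5846, 0.0000] → [0.0168, -0.0728, 0.1783, 0.9744, 0.2250, 0.0000]
J3: z=[0.0391, -0.1692, -0.9848] o=[0.4262, -0.0236, 0.1268] → [0.8734, 0.1852, 0.0028, 0.0391, -0.1692, -0.9848]
J4: z=[0.3774, 0.9151, -0.1422] o=[0.2042, 0.0642, 0.1029] → [0.0866, 0.0055, 0.2652, 0.3774, 0.9151, -0.1422]
J5: z=[-0.3104, -0.0197, -0.9504] o=[-0.1884, 0.2455, 0.2273] → [0.5816, -0.4548, -0.1805, -0.3104, -0.0197, -0.9504]
q̇ = J⁺·V = [0.3000, -0.6530, 0.1410, 0.1590, -0.2210]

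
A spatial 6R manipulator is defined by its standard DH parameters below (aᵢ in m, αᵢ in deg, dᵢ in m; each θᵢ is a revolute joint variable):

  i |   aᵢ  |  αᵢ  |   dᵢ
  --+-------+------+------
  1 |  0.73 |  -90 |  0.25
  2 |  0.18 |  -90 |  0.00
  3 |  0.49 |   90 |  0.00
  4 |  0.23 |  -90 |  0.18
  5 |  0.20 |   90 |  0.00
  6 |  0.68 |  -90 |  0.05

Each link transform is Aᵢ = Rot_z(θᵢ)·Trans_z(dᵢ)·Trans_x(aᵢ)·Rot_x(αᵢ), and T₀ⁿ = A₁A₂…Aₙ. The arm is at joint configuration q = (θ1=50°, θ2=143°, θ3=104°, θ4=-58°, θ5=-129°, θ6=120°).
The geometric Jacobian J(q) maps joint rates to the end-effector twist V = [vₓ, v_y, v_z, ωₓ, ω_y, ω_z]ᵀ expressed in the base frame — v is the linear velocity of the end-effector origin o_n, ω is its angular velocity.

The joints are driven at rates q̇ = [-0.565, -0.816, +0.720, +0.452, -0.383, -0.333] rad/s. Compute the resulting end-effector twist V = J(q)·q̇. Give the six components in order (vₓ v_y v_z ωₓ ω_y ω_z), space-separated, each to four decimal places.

o_n = [1.3220, -0.1564, 0.3442]
J₁: ẑ×o_n = [0.1564, 1.3220, -0.0000], ω = ẑ
J2: z=[-0.7660, 0.6428, 0.0000] o=[0.4692, 0.5592, 0.2500] → [0.0605, 0.0721, 0.0001, -0.7660, 0.6428, 0.0000]
J3: z=[-0.3868, -0.4610, 0.7986] o=[0.3768, 0.4491, 0.1417] → [0.3902, 0.8331, 0.6700, -0.3868, -0.4610, 0.7986]
J4: z=[-0.3128, -0.7491, -0.5839] o=[0.8019, 0.2160, 0.2130] → [-0.3157, -0.2627, 0.5061, -0.3128, -0.7491, -0.5839]
J5: z=[0.5307, -0.6477, 0.5467] o=[0.9268, 0.1131, -0.0301] → [-0.0951, 0.0174, 0.1129, 0.5307, -0.6477, 0.5467]
J6: z=[-0.4154, 0.3635, 0.8339] o=[0.7790, -0.0208, -0.0454] → [0.2547, 0.6145, -0.1410, -0.4154, 0.3635, 0.8339]
V = J·q̇ = [-0.0479, -0.5359, 0.7148, 0.1403, -1.0680, -0.7410]

-0.0479 -0.5359 0.7148 0.1403 -1.0680 -0.7410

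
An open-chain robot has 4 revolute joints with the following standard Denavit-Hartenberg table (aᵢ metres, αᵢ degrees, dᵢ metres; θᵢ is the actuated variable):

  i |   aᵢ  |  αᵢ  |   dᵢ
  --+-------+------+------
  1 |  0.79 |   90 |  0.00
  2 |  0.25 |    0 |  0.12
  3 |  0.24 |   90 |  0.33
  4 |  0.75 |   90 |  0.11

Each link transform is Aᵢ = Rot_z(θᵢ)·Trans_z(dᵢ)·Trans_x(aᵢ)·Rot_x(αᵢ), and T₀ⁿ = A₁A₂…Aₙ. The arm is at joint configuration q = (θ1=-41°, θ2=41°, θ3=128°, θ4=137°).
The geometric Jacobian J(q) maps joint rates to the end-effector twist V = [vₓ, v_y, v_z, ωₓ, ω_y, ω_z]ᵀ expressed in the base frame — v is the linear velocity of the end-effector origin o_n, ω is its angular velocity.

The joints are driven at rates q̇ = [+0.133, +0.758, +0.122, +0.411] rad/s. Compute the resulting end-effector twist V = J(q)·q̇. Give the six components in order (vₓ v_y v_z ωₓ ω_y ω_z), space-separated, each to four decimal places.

0.3874 0.1915 0.3879 -0.5181 -0.7156 0.5364

o_n = [0.3522, -1.5802, 0.2131]
J₁: ẑ×o_n = [1.5802, 0.3522, -0.0000], ω = ẑ
J2: z=[-0.6561, -0.7547, 0.0000] o=[0.5962, -0.5183, 0.0000] → [-0.1608, 0.1398, 0.5125, -0.6561, -0.7547, 0.0000]
J3: z=[-0.6561, -0.7547, 0.0000] o=[0.6599, -0.7326, 0.1640] → [-0.0371, 0.0322, 0.3238, -0.6561, -0.7547, 0.0000]
J4: z=[0.1440, -0.1252, 0.9816] o=[0.2656, -0.8271, 0.2098] → [0.7388, 0.0846, -0.0976, 0.1440, -0.1252, 0.9816]
V = J·q̇ = [0.3874, 0.1915, 0.3879, -0.5181, -0.7156, 0.5364]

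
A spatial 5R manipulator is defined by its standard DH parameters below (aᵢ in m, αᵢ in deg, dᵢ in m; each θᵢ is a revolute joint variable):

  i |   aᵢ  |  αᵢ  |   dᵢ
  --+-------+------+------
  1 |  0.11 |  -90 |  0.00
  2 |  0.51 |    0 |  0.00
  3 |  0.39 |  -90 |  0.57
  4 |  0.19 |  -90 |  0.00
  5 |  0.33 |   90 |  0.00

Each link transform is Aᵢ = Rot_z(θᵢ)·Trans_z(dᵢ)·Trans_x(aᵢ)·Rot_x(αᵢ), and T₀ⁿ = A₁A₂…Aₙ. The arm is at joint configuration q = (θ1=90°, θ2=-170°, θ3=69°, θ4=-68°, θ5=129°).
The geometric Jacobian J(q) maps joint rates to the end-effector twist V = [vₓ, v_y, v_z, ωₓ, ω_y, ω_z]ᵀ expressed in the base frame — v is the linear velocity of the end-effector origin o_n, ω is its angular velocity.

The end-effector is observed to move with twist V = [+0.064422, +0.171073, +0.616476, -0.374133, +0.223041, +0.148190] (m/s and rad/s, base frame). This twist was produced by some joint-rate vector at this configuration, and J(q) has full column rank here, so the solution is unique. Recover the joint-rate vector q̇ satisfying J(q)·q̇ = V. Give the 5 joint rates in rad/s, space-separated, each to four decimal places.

o_n = [-0.5536, -0.7172, 0.4160]
J₁: ẑ×o_n = [0.7172, -0.5536, 0.0000], ω = ẑ
J2: z=[-1.0000, 0.0000, 0.0000] o=[0.0000, 0.1100, 0.0000] → [0.0000, 0.4160, 0.8272, -1.0000, 0.0000, 0.0000]
J3: z=[-1.0000, 0.0000, 0.0000] o=[-0.0000, -0.3923, 0.0886] → [0.0000, 0.3274, 0.3249, -1.0000, 0.0000, 0.0000]
J4: z=[0.0000, 0.9816, 0.1908] o=[-0.5700, -0.4667, 0.4714] → [-0.0066, 0.0031, -0.0161, 0.0000, 0.9816, 0.1908]
J5: z=[0.3746, -0.1769, 0.9101] o=[-0.7462, -0.4802, 0.5413] → [0.2378, 0.2222, -0.0547, 0.3746, -0.1769, 0.9101]
q̇ = J⁺·V = [0.0850, 0.9900, -0.6080, 0.2310, 0.0210]

0.0850 0.9900 -0.6080 0.2310 0.0210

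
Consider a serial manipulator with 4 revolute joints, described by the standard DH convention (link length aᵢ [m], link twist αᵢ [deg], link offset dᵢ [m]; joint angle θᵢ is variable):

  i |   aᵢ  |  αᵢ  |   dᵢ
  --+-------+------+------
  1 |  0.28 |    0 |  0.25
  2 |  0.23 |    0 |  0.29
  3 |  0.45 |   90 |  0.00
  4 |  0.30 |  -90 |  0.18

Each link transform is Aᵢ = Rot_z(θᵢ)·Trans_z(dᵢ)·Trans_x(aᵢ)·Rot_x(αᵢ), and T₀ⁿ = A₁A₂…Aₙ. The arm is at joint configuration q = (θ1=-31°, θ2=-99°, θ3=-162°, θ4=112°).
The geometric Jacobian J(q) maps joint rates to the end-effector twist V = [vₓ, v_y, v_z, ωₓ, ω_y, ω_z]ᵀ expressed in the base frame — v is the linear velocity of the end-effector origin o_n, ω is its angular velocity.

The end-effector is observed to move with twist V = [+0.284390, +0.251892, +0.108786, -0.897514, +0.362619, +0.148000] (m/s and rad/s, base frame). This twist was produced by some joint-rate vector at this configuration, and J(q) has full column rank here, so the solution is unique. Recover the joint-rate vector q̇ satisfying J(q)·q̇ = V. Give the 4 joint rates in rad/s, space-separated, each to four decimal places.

0.3970 0.5260 -0.7750 -0.9680

o_n = [0.3855, -0.0748, 0.8182]
J₁: ẑ×o_n = [0.0748, 0.3855, -0.0000], ω = ẑ
J2: z=[0.0000, 0.0000, 1.0000] o=[0.2400, -0.1442, 0.2500] → [-0.0694, 0.1455, 0.0000, 0.0000, 0.0000, 1.0000]
J3: z=[0.0000, 0.0000, 1.0000] o=[0.0922, -0.3204, 0.5400] → [-0.2456, 0.2934, 0.0000, 0.0000, 0.0000, 1.0000]
J4: z=[0.9272, -0.3746, 0.0000] o=[0.2607, 0.0968, 0.5400] → [-0.1042, -0.2579, -0.1124, 0.9272, -0.3746, 0.0000]
q̇ = J⁺·V = [0.3970, 0.5260, -0.7750, -0.9680]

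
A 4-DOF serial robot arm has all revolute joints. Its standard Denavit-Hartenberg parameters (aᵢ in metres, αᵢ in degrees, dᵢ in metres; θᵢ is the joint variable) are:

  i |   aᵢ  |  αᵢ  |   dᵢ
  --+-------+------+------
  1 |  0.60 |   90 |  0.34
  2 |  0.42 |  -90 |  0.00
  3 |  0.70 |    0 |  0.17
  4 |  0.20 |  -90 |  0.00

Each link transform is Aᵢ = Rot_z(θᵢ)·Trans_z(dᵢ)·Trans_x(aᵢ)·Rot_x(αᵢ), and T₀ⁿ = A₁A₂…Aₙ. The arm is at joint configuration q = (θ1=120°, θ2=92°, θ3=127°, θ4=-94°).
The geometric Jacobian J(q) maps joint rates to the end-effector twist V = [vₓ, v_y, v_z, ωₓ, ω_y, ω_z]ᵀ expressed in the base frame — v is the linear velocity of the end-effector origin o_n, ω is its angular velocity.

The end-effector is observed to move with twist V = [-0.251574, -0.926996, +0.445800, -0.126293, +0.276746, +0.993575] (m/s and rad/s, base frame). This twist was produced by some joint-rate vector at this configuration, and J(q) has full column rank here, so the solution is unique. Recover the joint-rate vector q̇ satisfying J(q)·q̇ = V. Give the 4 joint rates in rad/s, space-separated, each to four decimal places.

o_n = [-0.7906, 0.0335, 0.5004]
J₁: ẑ×o_n = [-0.0335, -0.7906, 0.0000], ω = ẑ
J2: z=[0.8660, 0.5000, 0.0000] o=[-0.3000, 0.5196, 0.3400] → [0.0802, -0.1389, -0.1757, 0.8660, 0.5000, 0.0000]
J3: z=[0.4997, -0.8655, -0.0349] o=[-0.2927, 0.5069, 0.7597] → [0.2079, 0.1470, -0.6676, 0.4997, -0.8655, -0.0349]
J4: z=[0.4997, -0.8655, -0.0349] o=[-0.6992, 0.0930, 0.3328] → [-0.1472, -0.0806, -0.1089, 0.4997, -0.8655, -0.0349]
q̇ = J⁺·V = [0.9830, 0.0290, -0.7480, 0.4450]

0.9830 0.0290 -0.7480 0.4450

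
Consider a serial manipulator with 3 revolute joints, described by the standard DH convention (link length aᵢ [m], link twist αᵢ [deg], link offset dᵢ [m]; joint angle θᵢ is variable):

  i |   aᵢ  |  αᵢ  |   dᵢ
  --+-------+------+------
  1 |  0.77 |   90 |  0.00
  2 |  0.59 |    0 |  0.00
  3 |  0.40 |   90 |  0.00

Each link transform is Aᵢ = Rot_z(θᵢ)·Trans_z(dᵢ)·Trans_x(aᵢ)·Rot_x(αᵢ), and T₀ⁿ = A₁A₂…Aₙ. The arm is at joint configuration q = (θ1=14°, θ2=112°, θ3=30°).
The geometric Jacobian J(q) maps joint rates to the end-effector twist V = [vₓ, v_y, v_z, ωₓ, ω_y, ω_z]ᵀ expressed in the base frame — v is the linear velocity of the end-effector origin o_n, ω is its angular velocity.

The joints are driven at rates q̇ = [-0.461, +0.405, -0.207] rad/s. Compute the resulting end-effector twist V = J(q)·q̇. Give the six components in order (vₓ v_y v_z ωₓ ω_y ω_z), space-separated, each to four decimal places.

o_n = [0.2268, 0.0566, 0.7933]
J₁: ẑ×o_n = [-0.0566, 0.2268, 0.0000], ω = ẑ
J2: z=[0.2419, -0.9703, 0.0000] o=[0.7471, 0.1863, 0.0000] → [-0.7697, -0.1919, -0.5362, 0.2419, -0.9703, 0.0000]
J3: z=[0.2419, -0.9703, 0.0000] o=[0.5327, 0.1328, 0.5470] → [-0.2389, -0.0596, -0.3152, 0.2419, -0.9703, 0.0000]
V = J·q̇ = [-0.2362, -0.1700, -0.1519, 0.0479, -0.1921, -0.4610]

-0.2362 -0.1700 -0.1519 0.0479 -0.1921 -0.4610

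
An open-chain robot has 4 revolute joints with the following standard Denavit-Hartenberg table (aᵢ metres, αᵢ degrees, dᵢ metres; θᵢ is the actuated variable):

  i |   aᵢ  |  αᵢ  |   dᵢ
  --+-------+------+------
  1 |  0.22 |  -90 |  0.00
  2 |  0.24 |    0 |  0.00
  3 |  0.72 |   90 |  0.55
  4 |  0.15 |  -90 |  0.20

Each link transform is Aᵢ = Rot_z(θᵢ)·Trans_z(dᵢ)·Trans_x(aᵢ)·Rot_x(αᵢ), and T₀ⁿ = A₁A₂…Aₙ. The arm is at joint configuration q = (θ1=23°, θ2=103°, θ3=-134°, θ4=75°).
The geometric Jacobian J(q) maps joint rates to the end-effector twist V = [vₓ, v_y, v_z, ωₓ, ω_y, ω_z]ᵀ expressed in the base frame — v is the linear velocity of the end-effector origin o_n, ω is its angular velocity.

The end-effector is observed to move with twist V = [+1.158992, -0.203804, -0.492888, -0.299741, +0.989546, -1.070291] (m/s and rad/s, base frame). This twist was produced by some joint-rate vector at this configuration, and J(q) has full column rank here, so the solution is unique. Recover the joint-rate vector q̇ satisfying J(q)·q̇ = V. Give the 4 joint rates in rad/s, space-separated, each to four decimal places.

o_n = [0.3852, 0.9184, 0.3284]
J₁: ẑ×o_n = [-0.9184, 0.3852, 0.0000], ω = ẑ
J2: z=[-0.3907, 0.9205, 0.0000] o=[0.2025, 0.0860, 0.0000] → [0.3023, 0.1283, -0.4934, -0.3907, 0.9205, 0.0000]
J3: z=[-0.3907, 0.9205, 0.0000] o=[0.1528, 0.0649, -0.2338] → [0.5176, 0.2197, -0.5474, -0.3907, 0.9205, 0.0000]
J4: z=[-0.4741, -0.2012, 0.8572] o=[0.5060, 0.8123, 0.1370] → [-0.1295, -0.0128, -0.0746, -0.4741, -0.2012, 0.8572]
q̇ = J⁺·V = [-0.8860, 0.9970, 0.0310, -0.2150]

-0.8860 0.9970 0.0310 -0.2150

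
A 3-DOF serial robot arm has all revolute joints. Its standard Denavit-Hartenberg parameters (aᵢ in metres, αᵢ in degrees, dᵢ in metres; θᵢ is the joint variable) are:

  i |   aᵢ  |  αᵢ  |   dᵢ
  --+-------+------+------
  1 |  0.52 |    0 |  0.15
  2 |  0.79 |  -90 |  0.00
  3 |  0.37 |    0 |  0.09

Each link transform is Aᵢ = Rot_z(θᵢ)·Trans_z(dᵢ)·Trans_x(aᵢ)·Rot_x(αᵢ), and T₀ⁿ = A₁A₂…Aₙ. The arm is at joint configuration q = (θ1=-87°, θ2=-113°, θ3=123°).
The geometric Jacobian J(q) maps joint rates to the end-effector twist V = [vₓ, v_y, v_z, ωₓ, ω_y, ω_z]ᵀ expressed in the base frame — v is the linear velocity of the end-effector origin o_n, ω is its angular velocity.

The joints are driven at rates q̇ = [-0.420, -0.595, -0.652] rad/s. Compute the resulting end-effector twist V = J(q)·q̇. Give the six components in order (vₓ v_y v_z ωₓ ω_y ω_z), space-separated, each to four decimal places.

-0.2898 0.6503 -0.1314 0.2230 0.6127 -1.0150

o_n = [-0.5566, -0.4026, -0.1603]
J₁: ẑ×o_n = [0.4026, -0.5566, 0.0000], ω = ẑ
J2: z=[0.0000, 0.0000, 1.0000] o=[0.0272, -0.5193, 0.1500] → [-0.1167, -0.5838, 0.0000, 0.0000, 0.0000, 1.0000]
J3: z=[-0.3420, -0.9397, 0.0000] o=[-0.7151, -0.2491, 0.1500] → [0.2916, -0.1061, 0.2015, -0.3420, -0.9397, 0.0000]
V = J·q̇ = [-0.2898, 0.6503, -0.1314, 0.2230, 0.6127, -1.0150]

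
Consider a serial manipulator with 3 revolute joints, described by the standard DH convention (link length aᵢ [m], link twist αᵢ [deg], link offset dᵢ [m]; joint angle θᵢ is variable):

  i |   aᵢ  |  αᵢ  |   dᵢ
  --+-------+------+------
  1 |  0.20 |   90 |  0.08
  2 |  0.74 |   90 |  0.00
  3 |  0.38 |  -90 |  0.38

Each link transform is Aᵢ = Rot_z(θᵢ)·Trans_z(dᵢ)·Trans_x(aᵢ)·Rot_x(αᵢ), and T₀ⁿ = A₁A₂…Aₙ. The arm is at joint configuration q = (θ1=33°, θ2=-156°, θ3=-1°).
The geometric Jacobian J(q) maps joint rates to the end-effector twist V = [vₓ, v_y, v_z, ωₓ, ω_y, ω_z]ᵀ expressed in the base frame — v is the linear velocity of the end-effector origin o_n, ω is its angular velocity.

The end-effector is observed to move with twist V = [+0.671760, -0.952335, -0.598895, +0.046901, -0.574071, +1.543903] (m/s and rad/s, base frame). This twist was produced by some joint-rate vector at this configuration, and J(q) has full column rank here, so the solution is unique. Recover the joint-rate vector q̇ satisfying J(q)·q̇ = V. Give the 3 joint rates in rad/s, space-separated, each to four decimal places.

0.9300 0.5070 0.6720

o_n = [-0.8236, -0.5269, -0.0284]
J₁: ẑ×o_n = [0.5269, -0.8236, 0.0000], ω = ẑ
J2: z=[0.5446, -0.8387, 0.0000] o=[0.1677, 0.1089, 0.0800] → [0.0909, 0.0590, -1.1777, 0.5446, -0.8387, 0.0000]
J3: z=[-0.3411, -0.2215, 0.9135] o=[-0.3992, -0.2593, -0.2210] → [0.2019, -0.3219, -0.0027, -0.3411, -0.2215, 0.9135]
q̇ = J⁺·V = [0.9300, 0.5070, 0.6720]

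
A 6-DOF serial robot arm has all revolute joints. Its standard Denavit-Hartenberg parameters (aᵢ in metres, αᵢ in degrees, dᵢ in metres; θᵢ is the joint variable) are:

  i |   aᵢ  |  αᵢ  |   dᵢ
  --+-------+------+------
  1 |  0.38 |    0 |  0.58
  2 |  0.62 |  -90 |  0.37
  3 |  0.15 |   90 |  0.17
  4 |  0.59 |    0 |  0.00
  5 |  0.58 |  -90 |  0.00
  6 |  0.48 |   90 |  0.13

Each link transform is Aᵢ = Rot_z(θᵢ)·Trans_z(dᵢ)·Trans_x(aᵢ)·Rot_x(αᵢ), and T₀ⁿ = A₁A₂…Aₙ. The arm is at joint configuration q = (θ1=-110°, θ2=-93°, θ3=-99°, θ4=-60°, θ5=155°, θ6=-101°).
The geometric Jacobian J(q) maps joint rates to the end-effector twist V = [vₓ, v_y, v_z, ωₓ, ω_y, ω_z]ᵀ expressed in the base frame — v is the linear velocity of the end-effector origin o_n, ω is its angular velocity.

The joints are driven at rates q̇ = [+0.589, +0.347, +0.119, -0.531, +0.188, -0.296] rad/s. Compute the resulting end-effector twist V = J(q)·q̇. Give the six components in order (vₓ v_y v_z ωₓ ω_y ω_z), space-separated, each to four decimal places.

o_n = [-0.2855, -0.4369, 1.1459]
J₁: ẑ×o_n = [0.4369, -0.2855, 0.0000], ω = ẑ
J2: z=[0.0000, 0.0000, 1.0000] o=[-0.1300, -0.3571, 0.5800] → [0.0799, -0.1555, 0.0000, 0.0000, 0.0000, 1.0000]
J3: z=[-0.3907, -0.9205, 0.0000] o=[-0.7007, -0.1148, 0.9500] → [-0.1803, 0.0765, 0.5081, -0.3907, -0.9205, 0.0000]
J4: z=[0.9092, -0.3859, -0.1564] o=[-0.7455, -0.2805, 1.0982] → [-0.0429, -0.1153, 0.0353, 0.9092, -0.3859, -0.1564]
J5: z=[0.9092, -0.3859, -0.1564] o=[-0.5034, 0.1718, 1.3895] → [-0.0012, 0.1874, -0.4694, 0.9092, -0.3859, -0.1564]
J6: z=[-0.1094, 0.1411, -0.9839] o=[-0.7364, -0.3570, 1.3396] → [-0.1060, -0.4649, -0.0549, -0.1094, 0.1411, -0.9839]
V = J·q̇ = [0.3176, 0.0211, -0.0303, -0.3260, -0.0189, 1.2809]

0.3176 0.0211 -0.0303 -0.3260 -0.0189 1.2809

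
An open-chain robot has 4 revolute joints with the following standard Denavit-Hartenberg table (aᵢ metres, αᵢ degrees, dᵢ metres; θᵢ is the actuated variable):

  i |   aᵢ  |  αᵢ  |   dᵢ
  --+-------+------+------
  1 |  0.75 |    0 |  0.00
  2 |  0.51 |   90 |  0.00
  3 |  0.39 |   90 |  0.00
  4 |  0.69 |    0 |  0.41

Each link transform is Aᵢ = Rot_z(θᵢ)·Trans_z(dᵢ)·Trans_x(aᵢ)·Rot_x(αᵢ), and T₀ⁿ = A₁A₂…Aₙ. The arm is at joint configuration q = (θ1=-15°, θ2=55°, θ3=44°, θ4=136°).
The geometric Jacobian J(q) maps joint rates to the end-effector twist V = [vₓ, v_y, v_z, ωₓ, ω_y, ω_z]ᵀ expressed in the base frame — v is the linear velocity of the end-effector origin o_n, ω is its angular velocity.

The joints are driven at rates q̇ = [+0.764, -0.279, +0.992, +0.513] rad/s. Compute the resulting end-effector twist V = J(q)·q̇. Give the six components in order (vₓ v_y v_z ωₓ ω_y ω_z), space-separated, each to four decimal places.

0.0835 1.2863 0.0358 0.9106 -0.5309 0.1160

o_n = [1.5828, -0.0996, -0.3688]
J₁: ẑ×o_n = [0.0996, 1.5828, -0.0000], ω = ẑ
J2: z=[0.0000, 0.0000, 1.0000] o=[0.7244, -0.1941, 0.0000] → [-0.0945, 0.8584, 0.0000, 0.0000, 0.0000, 1.0000]
J3: z=[0.6428, -0.7660, 0.0000] o=[1.1151, 0.1337, 0.0000] → [0.2825, 0.2371, 0.2083, 0.6428, -0.7660, 0.0000]
J4: z=[0.5321, 0.4465, -0.7193] o=[1.3300, 0.3140, 0.2709] → [-0.5832, 0.1586, -0.3330, 0.5321, 0.4465, -0.7193]
V = J·q̇ = [0.0835, 1.2863, 0.0358, 0.9106, -0.5309, 0.1160]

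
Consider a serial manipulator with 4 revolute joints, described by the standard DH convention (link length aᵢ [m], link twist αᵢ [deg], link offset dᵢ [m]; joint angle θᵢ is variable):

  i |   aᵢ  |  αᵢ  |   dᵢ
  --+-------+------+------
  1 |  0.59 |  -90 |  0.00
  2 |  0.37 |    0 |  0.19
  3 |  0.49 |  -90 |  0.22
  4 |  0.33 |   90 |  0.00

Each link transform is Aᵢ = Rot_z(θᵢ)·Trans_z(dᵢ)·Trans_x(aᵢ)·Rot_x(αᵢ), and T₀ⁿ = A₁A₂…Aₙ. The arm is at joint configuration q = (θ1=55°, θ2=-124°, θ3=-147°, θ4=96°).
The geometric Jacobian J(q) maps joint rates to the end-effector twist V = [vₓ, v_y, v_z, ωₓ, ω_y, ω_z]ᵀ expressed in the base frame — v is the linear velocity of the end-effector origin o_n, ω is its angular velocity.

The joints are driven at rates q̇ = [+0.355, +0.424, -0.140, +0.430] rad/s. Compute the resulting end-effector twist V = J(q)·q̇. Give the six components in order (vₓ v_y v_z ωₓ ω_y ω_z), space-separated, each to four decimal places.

o_n = [0.1573, 0.3673, -0.1487]
J₁: ẑ×o_n = [-0.3673, 0.1573, 0.0000], ω = ẑ
J2: z=[-0.8192, 0.5736, 0.0000] o=[0.3384, 0.4833, 0.0000] → [-0.0853, -0.1218, 0.1990, -0.8192, 0.5736, 0.0000]
J3: z=[-0.8192, 0.5736, 0.0000] o=[0.0641, 0.4228, 0.3067] → [-0.2612, -0.3731, -0.0079, -0.8192, 0.5736, 0.0000]
J4: z=[-0.5735, -0.8190, -0.0175] o=[-0.1112, 0.5560, -0.1832] → [-0.0315, 0.0151, 0.3281, -0.5735, -0.8190, -0.0175]
V = J·q̇ = [-0.1435, 0.0629, 0.2266, -0.4792, -0.1893, 0.3475]

-0.1435 0.0629 0.2266 -0.4792 -0.1893 0.3475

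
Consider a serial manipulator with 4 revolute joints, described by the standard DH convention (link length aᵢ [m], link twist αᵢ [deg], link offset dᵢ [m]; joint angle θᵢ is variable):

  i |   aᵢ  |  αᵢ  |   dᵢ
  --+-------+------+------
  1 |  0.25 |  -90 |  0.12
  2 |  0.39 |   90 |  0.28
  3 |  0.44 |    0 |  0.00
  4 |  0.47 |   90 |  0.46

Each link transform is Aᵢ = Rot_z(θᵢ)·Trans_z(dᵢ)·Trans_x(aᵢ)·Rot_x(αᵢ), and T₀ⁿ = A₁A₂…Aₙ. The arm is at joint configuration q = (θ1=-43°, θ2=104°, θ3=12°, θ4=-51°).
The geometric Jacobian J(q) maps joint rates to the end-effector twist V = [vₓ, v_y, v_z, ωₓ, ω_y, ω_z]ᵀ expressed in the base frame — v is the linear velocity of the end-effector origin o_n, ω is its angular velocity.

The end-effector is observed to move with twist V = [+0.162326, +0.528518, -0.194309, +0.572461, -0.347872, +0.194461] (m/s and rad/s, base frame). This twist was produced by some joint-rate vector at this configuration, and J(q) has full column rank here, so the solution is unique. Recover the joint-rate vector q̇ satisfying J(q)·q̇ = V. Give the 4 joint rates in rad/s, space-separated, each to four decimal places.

0.3580 0.1360 0.2410 0.4350

o_n = [0.3511, -0.2239, -1.1417]
J₁: ẑ×o_n = [0.2239, 0.3511, -0.0000], ω = ẑ
J2: z=[0.6820, 0.7314, 0.0000] o=[0.1828, -0.1705, 0.1200] → [-0.9228, 0.8605, -0.1595, 0.6820, 0.7314, 0.0000]
J3: z=[0.7096, -0.6617, -0.2419] o=[0.3048, 0.0986, -0.2584] → [0.5065, 0.6156, -0.1982, 0.7096, -0.6617, -0.2419]
J4: z=[0.7096, -0.6617, -0.2419] o=[0.2910, 0.2365, -0.6760] → [0.1968, 0.3159, -0.2870, 0.7096, -0.6617, -0.2419]
q̇ = J⁺·V = [0.3580, 0.1360, 0.2410, 0.4350]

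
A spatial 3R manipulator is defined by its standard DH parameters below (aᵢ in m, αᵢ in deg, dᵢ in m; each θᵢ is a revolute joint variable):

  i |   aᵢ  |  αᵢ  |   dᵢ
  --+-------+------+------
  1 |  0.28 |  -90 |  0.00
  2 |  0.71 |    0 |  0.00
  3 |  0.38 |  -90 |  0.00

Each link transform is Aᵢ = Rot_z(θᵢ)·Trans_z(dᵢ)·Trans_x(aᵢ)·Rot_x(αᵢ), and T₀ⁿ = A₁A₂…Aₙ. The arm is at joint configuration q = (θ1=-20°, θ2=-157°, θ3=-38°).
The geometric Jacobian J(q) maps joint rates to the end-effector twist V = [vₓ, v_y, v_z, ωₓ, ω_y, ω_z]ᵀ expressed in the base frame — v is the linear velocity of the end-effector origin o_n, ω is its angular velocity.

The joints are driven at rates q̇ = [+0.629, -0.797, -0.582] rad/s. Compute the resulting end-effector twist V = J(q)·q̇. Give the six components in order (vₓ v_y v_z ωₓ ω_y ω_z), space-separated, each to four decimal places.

o_n = [-0.6959, 0.2533, 0.1791]
J₁: ẑ×o_n = [-0.2533, -0.6959, 0.0000], ω = ẑ
J2: z=[0.3420, 0.9397, 0.0000] o=[0.2631, -0.0958, 0.0000] → [0.1683, -0.0612, 1.0206, 0.3420, 0.9397, 0.0000]
J3: z=[0.3420, 0.9397, 0.0000] o=[-0.3510, 0.1278, 0.2774] → [-0.0924, 0.0336, 0.3671, 0.3420, 0.9397, 0.0000]
V = J·q̇ = [-0.2396, -0.4085, -1.0271, -0.4716, -1.2958, 0.6290]

-0.2396 -0.4085 -1.0271 -0.4716 -1.2958 0.6290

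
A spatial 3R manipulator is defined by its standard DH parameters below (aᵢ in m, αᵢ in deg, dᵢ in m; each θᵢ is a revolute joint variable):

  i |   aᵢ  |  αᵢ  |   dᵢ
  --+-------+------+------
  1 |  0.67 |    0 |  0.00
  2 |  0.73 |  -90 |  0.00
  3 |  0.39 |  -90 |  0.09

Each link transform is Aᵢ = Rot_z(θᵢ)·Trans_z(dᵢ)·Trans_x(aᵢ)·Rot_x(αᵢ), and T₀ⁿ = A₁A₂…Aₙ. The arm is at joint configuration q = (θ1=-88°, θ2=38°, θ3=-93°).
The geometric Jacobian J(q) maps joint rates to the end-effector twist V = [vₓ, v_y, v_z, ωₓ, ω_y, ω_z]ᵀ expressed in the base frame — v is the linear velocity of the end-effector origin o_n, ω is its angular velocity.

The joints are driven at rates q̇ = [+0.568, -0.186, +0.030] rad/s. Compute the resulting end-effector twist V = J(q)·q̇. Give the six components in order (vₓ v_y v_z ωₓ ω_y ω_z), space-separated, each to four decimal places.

0.5734 0.2049 0.0006 0.0230 0.0193 0.3820

o_n = [0.5484, -1.1553, 0.3895]
J₁: ẑ×o_n = [1.1553, 0.5484, -0.0000], ω = ẑ
J2: z=[0.0000, 0.0000, 1.0000] o=[0.0234, -0.6696, 0.0000] → [0.4857, 0.5251, -0.0000, 0.0000, 0.0000, 1.0000]
J3: z=[0.7660, 0.6428, 0.0000] o=[0.4926, -1.2288, 0.0000] → [0.2503, -0.2983, 0.0204, 0.7660, 0.6428, 0.0000]
V = J·q̇ = [0.5734, 0.2049, 0.0006, 0.0230, 0.0193, 0.3820]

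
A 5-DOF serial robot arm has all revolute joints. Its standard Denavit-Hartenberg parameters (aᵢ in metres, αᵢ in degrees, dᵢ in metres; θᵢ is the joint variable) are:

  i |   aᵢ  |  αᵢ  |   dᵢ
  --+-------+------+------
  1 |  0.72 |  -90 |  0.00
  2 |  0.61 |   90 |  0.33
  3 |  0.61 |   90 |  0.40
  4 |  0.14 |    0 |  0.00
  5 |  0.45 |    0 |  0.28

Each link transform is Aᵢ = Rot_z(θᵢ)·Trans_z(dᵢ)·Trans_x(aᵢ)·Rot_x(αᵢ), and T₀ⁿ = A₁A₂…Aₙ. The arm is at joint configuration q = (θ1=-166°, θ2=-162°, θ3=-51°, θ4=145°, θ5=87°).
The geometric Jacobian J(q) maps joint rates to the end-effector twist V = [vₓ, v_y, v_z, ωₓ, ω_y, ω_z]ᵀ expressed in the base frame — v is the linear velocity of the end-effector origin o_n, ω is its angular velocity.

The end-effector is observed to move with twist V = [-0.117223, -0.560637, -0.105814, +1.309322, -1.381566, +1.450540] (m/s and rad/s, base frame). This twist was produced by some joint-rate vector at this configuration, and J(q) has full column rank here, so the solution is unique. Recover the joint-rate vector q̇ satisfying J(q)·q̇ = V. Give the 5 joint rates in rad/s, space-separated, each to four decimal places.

o_n = [-0.1759, -0.0275, 0.0442]
J₁: ẑ×o_n = [0.0275, -0.1759, 0.0000], ω = ẑ
J2: z=[0.2419, -0.9703, 0.0000] o=[-0.6986, -0.1742, 0.0000] → [-0.0428, -0.0107, 0.5427, 0.2419, -0.9703, 0.0000]
J3: z=[0.2998, 0.0748, -0.9511] o=[-0.0559, -0.3540, 0.1885] → [0.2997, 0.1574, 0.1069, 0.2998, 0.0748, -0.9511]
J4: z=[-0.8694, 0.4318, -0.2402] o=[0.3036, 0.2242, -0.0733] → [-0.0097, 0.2173, 0.4259, -0.8694, 0.4318, -0.2402]
J5: z=[-0.8694, 0.4318, -0.2402] o=[0.2827, 0.1271, -0.1720] → [0.0562, 0.2980, 0.3324, -0.8694, 0.4318, -0.2402]
q̇ = J⁺·V = [0.8940, 0.7970, -0.2400, -0.6230, -0.7440]

0.8940 0.7970 -0.2400 -0.6230 -0.7440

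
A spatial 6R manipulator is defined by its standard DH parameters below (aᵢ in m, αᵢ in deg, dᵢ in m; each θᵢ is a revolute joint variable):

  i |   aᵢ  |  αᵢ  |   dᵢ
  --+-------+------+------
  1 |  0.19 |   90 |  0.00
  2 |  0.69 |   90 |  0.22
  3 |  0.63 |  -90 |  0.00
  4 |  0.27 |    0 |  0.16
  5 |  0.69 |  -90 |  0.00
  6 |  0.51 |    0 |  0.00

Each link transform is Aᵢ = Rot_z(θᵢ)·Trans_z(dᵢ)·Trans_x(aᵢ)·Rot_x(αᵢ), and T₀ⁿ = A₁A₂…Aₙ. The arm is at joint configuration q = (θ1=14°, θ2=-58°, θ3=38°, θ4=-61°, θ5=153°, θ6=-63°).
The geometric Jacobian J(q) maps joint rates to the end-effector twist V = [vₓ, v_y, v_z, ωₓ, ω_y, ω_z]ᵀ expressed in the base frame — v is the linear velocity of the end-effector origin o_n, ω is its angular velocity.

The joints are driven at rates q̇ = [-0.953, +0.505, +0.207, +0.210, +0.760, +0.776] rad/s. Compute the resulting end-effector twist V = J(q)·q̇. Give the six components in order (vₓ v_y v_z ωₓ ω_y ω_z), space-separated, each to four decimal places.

o_n = [1.4823, -0.8185, -0.3885]
J₁: ẑ×o_n = [0.8185, 1.4823, -0.0000], ω = ẑ
J2: z=[0.2419, -0.9703, 0.0000] o=[0.1844, 0.0460, 0.0000] → [0.3769, 0.0940, 1.0503, 0.2419, -0.9703, 0.0000]
J3: z=[-0.8229, -0.2052, -0.5299] o=[0.5924, -0.0790, -0.5852] → [-0.4322, -0.3097, 0.7911, -0.8229, -0.2052, -0.5299]
J4: z=[-0.1259, -0.8435, 0.5221] o=[0.9415, -0.3917, -1.0062] → [-0.2982, 0.3602, 0.5100, -0.1259, -0.8435, 0.5221]
J5: z=[-0.1259, -0.8435, 0.5221] o=[0.7995, -0.6401, -1.1352] → [-0.5368, 0.4505, 0.5984, -0.1259, -0.8435, 0.5221]
J6: z=[-0.5825, 0.4889, 0.6494] o=[1.3536, -0.4867, -0.7537] → [0.3941, 0.2963, 0.1304, -0.5825, 0.4889, 0.6494]
V = J·q̇ = [-0.8440, -0.7813, 1.3572, -0.6223, -0.9713, -0.0523]

-0.8440 -0.7813 1.3572 -0.6223 -0.9713 -0.0523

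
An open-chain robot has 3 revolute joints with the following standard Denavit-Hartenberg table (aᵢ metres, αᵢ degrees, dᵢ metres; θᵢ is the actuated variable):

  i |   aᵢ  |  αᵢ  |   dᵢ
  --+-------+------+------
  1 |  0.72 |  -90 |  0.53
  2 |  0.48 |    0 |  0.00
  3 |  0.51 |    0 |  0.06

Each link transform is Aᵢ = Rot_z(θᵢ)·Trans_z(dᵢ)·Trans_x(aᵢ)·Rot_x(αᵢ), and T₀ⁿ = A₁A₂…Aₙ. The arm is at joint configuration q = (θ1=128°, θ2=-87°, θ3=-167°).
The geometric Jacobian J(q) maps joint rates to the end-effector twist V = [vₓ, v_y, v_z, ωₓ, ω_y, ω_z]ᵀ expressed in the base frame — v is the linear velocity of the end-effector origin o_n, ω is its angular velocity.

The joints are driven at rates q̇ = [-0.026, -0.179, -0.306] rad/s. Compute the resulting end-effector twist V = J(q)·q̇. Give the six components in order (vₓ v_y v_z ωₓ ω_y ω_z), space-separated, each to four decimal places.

o_n = [-0.4195, 0.4394, 0.5191]
J₁: ẑ×o_n = [-0.4394, -0.4195, 0.0000], ω = ẑ
J2: z=[-0.7880, -0.6157, 0.0000] o=[-0.4433, 0.5674, 0.5300] → [0.0067, -0.0086, 0.1155, -0.7880, -0.6157, 0.0000]
J3: z=[-0.7880, -0.6157, 0.0000] o=[-0.4587, 0.5872, 1.0093] → [0.3018, -0.3863, 0.1406, -0.7880, -0.6157, 0.0000]
V = J·q̇ = [-0.0821, 0.1307, -0.0637, 0.3822, 0.2986, -0.0260]

-0.0821 0.1307 -0.0637 0.3822 0.2986 -0.0260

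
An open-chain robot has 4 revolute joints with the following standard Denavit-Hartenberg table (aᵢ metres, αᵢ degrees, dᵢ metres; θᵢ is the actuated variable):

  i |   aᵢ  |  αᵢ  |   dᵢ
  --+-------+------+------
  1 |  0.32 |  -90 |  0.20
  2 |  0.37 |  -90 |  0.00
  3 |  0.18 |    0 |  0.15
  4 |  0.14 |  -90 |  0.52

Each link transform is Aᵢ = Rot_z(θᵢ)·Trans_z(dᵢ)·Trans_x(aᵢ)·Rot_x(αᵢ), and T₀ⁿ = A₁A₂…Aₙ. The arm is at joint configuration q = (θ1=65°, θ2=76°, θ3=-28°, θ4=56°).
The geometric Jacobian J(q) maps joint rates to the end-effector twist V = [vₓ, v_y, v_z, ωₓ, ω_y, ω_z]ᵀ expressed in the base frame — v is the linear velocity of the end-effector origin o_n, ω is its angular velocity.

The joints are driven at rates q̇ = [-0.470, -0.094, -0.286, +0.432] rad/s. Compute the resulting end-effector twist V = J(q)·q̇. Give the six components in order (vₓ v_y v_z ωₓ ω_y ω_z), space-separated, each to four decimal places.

o_n = [-0.0898, -0.1482, -0.5952]
J₁: ẑ×o_n = [0.1482, -0.0898, 0.0000], ω = ẑ
J2: z=[-0.9063, 0.4226, 0.0000] o=[0.1352, 0.2900, 0.2000] → [-0.3361, -0.7207, 0.4922, -0.9063, 0.4226, 0.0000]
J3: z=[-0.4101, -0.8794, -0.2419] o=[0.1731, 0.3711, -0.1590] → [0.2580, -0.1153, -0.0182, -0.4101, -0.8794, -0.2419]
J4: z=[-0.4101, -0.8794, -0.2419] o=[0.0512, 0.3098, -0.3495] → [0.1053, -0.0667, 0.0638, -0.4101, -0.8794, -0.2419]
V = J·q̇ = [-0.0663, 0.1141, -0.0135, 0.0253, -0.1681, -0.5053]

-0.0663 0.1141 -0.0135 0.0253 -0.1681 -0.5053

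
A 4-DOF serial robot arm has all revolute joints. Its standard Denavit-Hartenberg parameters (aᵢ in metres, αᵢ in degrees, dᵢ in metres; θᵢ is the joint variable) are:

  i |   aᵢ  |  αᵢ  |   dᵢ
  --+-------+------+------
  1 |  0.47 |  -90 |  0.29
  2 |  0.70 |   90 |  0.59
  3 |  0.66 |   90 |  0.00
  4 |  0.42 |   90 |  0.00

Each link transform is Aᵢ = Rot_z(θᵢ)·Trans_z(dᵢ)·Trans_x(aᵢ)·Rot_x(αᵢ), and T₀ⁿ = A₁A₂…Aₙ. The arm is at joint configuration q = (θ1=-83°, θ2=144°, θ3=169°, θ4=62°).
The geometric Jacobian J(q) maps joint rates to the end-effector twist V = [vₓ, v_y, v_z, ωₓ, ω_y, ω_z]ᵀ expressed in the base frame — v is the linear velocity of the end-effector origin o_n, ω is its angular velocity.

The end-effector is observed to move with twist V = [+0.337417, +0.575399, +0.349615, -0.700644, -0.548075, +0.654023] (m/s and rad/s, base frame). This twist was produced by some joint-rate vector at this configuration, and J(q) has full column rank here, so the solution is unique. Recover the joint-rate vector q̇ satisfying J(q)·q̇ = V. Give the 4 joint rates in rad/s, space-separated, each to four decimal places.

0.9710 0.1880 0.5260 -0.9680

o_n = [0.8457, -0.7046, 0.0731]
J₁: ẑ×o_n = [0.7046, 0.8457, -0.0000], ω = ẑ
J2: z=[0.9925, 0.1219, 0.0000] o=[0.0573, -0.4665, 0.2900] → [-0.0264, 0.2153, -0.3324, 0.9925, 0.1219, 0.0000]
J3: z=[0.0716, -0.5834, -0.8090] o=[0.5739, 0.1675, -0.1214] → [-0.8190, -0.2339, 0.0961, 0.0716, -0.5834, -0.8090]
J4: z=[0.9555, 0.2728, -0.1122] o=[0.7627, -0.3374, 0.2594] → [-0.0920, 0.1686, -0.3735, 0.9555, 0.2728, -0.1122]
q̇ = J⁺·V = [0.9710, 0.1880, 0.5260, -0.9680]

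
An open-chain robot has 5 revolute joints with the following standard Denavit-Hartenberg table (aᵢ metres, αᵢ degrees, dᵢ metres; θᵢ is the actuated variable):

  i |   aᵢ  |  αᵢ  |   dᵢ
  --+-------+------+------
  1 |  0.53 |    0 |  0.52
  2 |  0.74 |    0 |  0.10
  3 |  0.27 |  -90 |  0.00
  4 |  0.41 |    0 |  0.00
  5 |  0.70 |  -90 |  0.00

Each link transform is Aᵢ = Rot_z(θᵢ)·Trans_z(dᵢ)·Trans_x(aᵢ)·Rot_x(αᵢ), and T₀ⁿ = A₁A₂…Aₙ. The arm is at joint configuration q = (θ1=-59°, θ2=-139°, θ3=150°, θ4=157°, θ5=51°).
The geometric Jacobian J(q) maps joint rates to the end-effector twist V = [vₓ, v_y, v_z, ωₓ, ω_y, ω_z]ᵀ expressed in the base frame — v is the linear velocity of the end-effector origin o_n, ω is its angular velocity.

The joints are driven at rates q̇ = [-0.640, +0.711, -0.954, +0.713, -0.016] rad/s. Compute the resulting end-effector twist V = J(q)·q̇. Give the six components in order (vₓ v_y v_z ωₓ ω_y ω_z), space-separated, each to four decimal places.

o_n = [-0.9162, 0.3135, 0.7884]
J₁: ẑ×o_n = [-0.3135, -0.9162, 0.0000], ω = ẑ
J2: z=[0.0000, 0.0000, 1.0000] o=[0.2730, -0.4543, 0.5200] → [-0.7678, -1.1892, 0.0000, 0.0000, 0.0000, 1.0000]
J3: z=[0.0000, 0.0000, 1.0000] o=[-0.4308, -0.2256, 0.6200] → [-0.5391, -0.4854, 0.0000, 0.0000, 0.0000, 1.0000]
J4: z=[0.7431, 0.6691, 0.0000] o=[-0.2501, -0.4263, 0.6200] → [0.1127, -0.1252, 0.9955, 0.7431, 0.6691, 0.0000]
J5: z=[0.7431, 0.6691, 0.0000] o=[-0.5027, -0.1458, 0.4598] → [0.2199, -0.2442, 0.6181, 0.7431, 0.6691, 0.0000]
V = J·q̇ = [0.2459, 0.1186, 0.6999, 0.5180, 0.4664, -0.8830]

0.2459 0.1186 0.6999 0.5180 0.4664 -0.8830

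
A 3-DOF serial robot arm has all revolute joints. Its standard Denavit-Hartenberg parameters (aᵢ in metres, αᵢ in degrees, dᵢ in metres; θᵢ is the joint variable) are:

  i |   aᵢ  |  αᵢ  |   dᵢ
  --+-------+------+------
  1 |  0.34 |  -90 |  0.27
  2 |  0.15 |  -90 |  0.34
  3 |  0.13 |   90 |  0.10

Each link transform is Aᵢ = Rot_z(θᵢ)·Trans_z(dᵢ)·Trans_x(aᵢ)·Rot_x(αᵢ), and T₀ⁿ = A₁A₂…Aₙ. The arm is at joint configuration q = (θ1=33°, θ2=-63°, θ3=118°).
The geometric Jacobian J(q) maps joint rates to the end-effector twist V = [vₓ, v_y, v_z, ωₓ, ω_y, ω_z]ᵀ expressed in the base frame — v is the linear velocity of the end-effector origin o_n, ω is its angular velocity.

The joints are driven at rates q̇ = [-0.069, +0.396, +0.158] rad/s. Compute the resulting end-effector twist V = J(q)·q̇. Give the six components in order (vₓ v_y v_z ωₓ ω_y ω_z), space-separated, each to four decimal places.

0.0298 -0.0078 -0.0674 -0.0976 0.4088 -0.1407

o_n = [0.2711, 0.4446, 0.3039]
J₁: ẑ×o_n = [-0.4446, 0.2711, 0.0000], ω = ẑ
J2: z=[-0.5446, 0.8387, 0.0000] o=[0.2851, 0.1852, 0.2700] → [0.0284, 0.0184, -0.1295, -0.5446, 0.8387, 0.0000]
J3: z=[0.7473, 0.4853, -0.4540] o=[0.1571, 0.5074, 0.4037] → [-0.0769, 0.0228, -0.1023, 0.7473, 0.4853, -0.4540]
V = J·q̇ = [0.0298, -0.0078, -0.0674, -0.0976, 0.4088, -0.1407]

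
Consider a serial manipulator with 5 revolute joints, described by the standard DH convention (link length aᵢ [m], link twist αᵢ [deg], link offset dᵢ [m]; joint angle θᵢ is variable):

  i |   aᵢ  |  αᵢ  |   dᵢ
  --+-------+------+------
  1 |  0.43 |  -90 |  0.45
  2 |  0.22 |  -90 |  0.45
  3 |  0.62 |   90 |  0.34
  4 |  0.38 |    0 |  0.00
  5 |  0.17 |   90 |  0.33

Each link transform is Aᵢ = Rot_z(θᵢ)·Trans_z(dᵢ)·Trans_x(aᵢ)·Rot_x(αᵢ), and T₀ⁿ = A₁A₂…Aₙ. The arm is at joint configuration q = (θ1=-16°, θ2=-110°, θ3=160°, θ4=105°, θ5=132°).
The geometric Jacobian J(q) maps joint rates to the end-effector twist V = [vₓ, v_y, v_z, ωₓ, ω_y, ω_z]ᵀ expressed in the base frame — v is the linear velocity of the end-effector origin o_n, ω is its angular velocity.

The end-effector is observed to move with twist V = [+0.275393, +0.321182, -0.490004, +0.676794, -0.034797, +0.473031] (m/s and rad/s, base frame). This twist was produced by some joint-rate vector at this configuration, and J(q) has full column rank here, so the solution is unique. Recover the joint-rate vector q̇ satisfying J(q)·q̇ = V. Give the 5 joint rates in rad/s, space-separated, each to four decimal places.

0.2080 0.2170 0.7110 -0.1850 0.2530

o_n = [0.9445, -0.2779, 0.5770]
J₁: ẑ×o_n = [0.2779, 0.9445, -0.0000], ω = ẑ
J2: z=[0.2756, 0.9613, 0.0000] o=[0.4133, -0.1185, 0.4500] → [0.1221, -0.0350, -0.5545, 0.2756, 0.9613, 0.0000]
J3: z=[0.9033, -0.2590, 0.3420] o=[0.4650, 0.3348, 0.6567] → [0.2302, 0.2360, -0.4293, 0.9033, -0.2590, 0.3420]
J4: z=[-0.3715, -0.8710, 0.3214] o=[0.9053, -0.0120, 0.2255] → [-0.2207, 0.1431, 0.1329, -0.3715, -0.8710, 0.3214]
J5: z=[-0.3715, -0.8710, 0.3214] o=[1.2157, -0.0661, 0.4379] → [-0.0530, -0.0355, -0.1576, -0.3715, -0.8710, 0.3214]
q̇ = J⁺·V = [0.2080, 0.2170, 0.7110, -0.1850, 0.2530]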